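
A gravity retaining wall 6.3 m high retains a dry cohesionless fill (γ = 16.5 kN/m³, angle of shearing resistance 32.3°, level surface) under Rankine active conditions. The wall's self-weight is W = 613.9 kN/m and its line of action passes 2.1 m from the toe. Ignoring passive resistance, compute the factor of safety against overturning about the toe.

6.18

K_a = tan²(45° − 32.3°/2) = 0.3035.
P_a = ½K_aγH² = 0.5×0.3035×16.5×6.3² = 99.37 kN/m, acting at H/3 = 2.100 m above the base.
Overturning moment M_o = P_a × H/3 = 99.37 × 2.100 = 208.7.
Resisting moment M_r = W × 2.1 = 613.9 × 2.1 = 1289.
FS_overturning = M_r/M_o = 1289/208.7 = 6.178.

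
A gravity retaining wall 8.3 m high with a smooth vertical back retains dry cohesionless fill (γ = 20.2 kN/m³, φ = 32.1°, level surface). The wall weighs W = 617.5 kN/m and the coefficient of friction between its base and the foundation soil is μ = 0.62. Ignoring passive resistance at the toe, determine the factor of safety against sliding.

1.80

K_a = tan²(45° − 32.1°/2) = 0.3060.
P_a = ½K_aγH² = 0.5×0.3060×20.2×8.3² = 212.9 kN/m, acting at H/3 = 2.767 m above the base.
FS_sliding = μW / P_a = 0.62×617.5 / 212.9 = 1.798.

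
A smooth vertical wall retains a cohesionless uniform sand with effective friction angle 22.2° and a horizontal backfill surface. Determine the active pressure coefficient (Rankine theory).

0.452

K_a = (1 − sin φ)/(1 + sin φ) = (1 − sin 22.2°)/(1 + sin 22.2°) = 0.4515.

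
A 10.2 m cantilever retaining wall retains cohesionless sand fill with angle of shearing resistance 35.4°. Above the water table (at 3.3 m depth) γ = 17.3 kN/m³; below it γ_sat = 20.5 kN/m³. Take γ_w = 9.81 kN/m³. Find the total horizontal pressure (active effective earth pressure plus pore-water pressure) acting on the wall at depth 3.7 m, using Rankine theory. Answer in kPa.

K_a = (1 − sin φ)/(1 + sin φ) = 0.2664.
γ' = 20.5 − 9.81 = 10.69 kN/m³.
Effective vertical stress at 3.7 m: σ'_v = 17.3×3.3 + 10.69×0.400 = 61.37 kPa.
σ'_h = K_a σ'_v = 0.2664 × 61.37 = 16.35 kPa; u = γ_w × 0.400 = 3.924 kPa.
Total σ_h = 16.35 + 3.924 = 20.27 kPa.

20.3 kPa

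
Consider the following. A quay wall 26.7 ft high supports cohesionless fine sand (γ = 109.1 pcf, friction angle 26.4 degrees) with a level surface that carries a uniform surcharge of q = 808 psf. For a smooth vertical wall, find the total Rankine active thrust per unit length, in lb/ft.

23200 lb/ft

K_a = tan²(45° − φ/2) = 0.3844.
Soil triangle: ½ K_a γ H² = 0.5×0.3844×109.1×26.7² = 14950 lb/ft.
Surcharge rectangle: K_a q H = 0.3844×808×26.7 = 8294 lb/ft.
Total = 14950 + 8294 = 23240 lb/ft.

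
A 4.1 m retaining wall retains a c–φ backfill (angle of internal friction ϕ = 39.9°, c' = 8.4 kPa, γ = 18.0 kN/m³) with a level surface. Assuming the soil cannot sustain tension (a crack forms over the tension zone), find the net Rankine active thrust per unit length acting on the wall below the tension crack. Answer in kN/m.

K_a = 0.2184; √K_a = 0.4674.
Tension-crack depth z_c = 2c/(γ√K_a) = 2×8.4/(18.0×0.4674) = 1.997 m.
σ_a at base = K_a γ H − 2c√K_a = 0.2184×18.0×4.1 − 2×8.4×0.4674 = 8.269 kPa.
P_a = ½ × 8.269 × (H − z_c) = 0.5×8.269×2.103 = 8.695 kN/m.

8.69 kN/m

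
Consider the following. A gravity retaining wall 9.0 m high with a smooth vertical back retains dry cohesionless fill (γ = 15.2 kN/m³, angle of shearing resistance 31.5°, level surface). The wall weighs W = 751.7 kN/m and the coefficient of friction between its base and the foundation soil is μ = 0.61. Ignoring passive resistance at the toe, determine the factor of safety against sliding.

2.37

K_a = tan²(45° − 31.5°/2) = 0.3136.
P_a = ½K_aγH² = 0.5×0.3136×15.2×9.0² = 193.1 kN/m, acting at H/3 = 3.000 m above the base.
FS_sliding = μW / P_a = 0.61×751.7 / 193.1 = 2.375.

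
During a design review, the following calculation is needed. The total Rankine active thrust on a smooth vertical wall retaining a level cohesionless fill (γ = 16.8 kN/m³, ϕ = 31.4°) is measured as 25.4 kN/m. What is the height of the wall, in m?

K_a = 0.3149. P_a = ½ K_a γ H² ⇒ H = √(2P_a/(K_a γ)).
H = √(2×25.4/(0.3149×16.8)) = 3.099 m.

3.10 m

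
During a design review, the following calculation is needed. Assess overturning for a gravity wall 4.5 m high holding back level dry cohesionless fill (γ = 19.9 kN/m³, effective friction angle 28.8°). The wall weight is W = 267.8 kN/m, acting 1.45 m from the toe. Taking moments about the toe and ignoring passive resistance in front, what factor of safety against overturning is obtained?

3.67

K_a = tan²(45° − 28.8°/2) = 0.3498.
P_a = ½K_aγH² = 0.5×0.3498×19.9×4.5² = 70.47 kN/m, acting at H/3 = 1.500 m above the base.
Overturning moment M_o = P_a × H/3 = 70.47 × 1.500 = 105.7.
Resisting moment M_r = W × 1.45 = 267.8 × 1.45 = 388.3.
FS_overturning = M_r/M_o = 388.3/105.7 = 3.673.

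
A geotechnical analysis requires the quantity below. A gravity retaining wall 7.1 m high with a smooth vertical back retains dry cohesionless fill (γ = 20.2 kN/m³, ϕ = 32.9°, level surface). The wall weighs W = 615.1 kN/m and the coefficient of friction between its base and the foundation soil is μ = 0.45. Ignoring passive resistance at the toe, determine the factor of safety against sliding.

K_a = tan²(45° − 32.9°/2) = 0.2960.
P_a = ½K_aγH² = 0.5×0.2960×20.2×7.1² = 150.7 kN/m, acting at H/3 = 2.367 m above the base.
FS_sliding = μW / P_a = 0.45×615.1 / 150.7 = 1.836.

1.84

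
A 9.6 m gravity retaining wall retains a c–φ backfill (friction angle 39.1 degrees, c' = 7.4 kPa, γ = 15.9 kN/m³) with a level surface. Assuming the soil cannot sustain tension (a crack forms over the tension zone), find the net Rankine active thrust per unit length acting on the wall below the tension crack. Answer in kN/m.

K_a = 0.2265; √K_a = 0.4759.
Tension-crack depth z_c = 2c/(γ√K_a) = 2×7.4/(15.9×0.4759) = 1.956 m.
σ_a at base = K_a γ H − 2c√K_a = 0.2265×15.9×9.6 − 2×7.4×0.4759 = 27.53 kPa.
P_a = ½ × 27.53 × (H − z_c) = 0.5×27.53×7.644 = 105.2 kN/m.

105 kN/m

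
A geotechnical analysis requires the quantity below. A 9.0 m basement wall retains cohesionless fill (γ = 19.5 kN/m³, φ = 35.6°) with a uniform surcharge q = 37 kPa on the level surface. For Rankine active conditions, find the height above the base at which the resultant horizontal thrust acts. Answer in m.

K_a = 0.2641.
Triangular part P₁ = ½K_aγH² = 208.6 at H/3 = 3.000 m; rectangular part P₂ = K_a q H = 87.95 at H/2 = 4.500 m.
ȳ = (P₁·3.000 + P₂·4.500)/(P₁+P₂) = 3.445 m.

3.44 m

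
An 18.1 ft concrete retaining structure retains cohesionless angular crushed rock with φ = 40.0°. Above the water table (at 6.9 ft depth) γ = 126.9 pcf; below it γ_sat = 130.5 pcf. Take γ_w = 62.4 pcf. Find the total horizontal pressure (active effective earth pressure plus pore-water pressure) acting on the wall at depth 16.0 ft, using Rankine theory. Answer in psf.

K_a = (1 − sin φ)/(1 + sin φ) = 0.2174.
γ' = 130.5 − 62.4 = 68.10 pcf.
Effective vertical stress at 16.0 ft: σ'_v = 126.9×6.9 + 68.10×9.10 = 1495 psf.
σ'_h = K_a σ'_v = 0.2174 × 1495 = 325.1 psf; u = γ_w × 9.10 = 567.8 psf.
Total σ_h = 325.1 + 567.8 = 893.0 psf.

893 psf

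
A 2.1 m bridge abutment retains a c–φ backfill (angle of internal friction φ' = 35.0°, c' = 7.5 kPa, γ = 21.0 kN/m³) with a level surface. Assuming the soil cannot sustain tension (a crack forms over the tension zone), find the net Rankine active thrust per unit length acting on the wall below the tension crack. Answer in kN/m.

1.51 kN/m

K_a = 0.2710; √K_a = 0.5206.
Tension-crack depth z_c = 2c/(γ√K_a) = 2×7.5/(21.0×0.5206) = 1.372 m.
σ_a at base = K_a γ H − 2c√K_a = 0.2710×21.0×2.1 − 2×7.5×0.5206 = 4.142 kPa.
P_a = ½ × 4.142 × (H − z_c) = 0.5×4.142×0.7279 = 1.507 kN/m.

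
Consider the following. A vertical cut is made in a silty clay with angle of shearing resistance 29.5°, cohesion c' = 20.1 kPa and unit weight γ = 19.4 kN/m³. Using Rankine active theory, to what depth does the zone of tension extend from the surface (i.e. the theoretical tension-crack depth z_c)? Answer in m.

K_a = tan²(45° − 29.5°/2) = 0.3401; √K_a = 0.5832.
The active pressure is zero where K_a γ z = 2c√K_a, so z_c = 2c/(γ√K_a) = 2×20.1/(19.4×0.5832) = 3.553 m.

3.55 m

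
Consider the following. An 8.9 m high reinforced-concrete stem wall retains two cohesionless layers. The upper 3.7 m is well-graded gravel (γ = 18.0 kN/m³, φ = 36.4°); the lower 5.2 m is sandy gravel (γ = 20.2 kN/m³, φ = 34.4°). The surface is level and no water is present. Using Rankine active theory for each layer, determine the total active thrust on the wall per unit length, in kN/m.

204 kN/m

K_a1 = tan²(45°−36.4°/2) = 0.2552; K_a2 = tan²(45°−34.4°/2) = 0.2780.
Layer 1: σ at base = K_a1 γ₁ h₁ = 16.99 kPa; P₁ = ½×16.99×3.7 = 31.44.
Layer 2: σ_v at top = γ₁h₁ = 66.60; σ_h top = K_a2×66.60 = 18.51; σ_h base = K_a2×(66.60+20.2×5.2) = 47.71.
P₂ = ½(18.51+47.71)×5.2 = 172.2. Total P_a = 31.44+172.2 = 203.6 kN/m.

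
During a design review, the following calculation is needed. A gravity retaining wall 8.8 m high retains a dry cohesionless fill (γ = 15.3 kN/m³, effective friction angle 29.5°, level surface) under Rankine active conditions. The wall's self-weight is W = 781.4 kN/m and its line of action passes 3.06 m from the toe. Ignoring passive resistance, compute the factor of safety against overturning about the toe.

4.05

K_a = tan²(45° − 29.5°/2) = 0.3401.
P_a = ½K_aγH² = 0.5×0.3401×15.3×8.8² = 201.5 kN/m, acting at H/3 = 2.933 m above the base.
Overturning moment M_o = P_a × H/3 = 201.5 × 2.933 = 591.0.
Resisting moment M_r = W × 3.06 = 781.4 × 3.06 = 2391.
FS_overturning = M_r/M_o = 2391/591.0 = 4.046.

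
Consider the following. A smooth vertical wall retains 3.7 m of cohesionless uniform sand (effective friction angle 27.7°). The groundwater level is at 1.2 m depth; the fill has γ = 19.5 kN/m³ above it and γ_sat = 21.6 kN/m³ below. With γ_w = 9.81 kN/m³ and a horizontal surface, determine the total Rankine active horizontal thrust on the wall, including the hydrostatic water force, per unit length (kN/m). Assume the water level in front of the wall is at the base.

70.6 kN/m

K_a = tan²(45° − φ/2) = 0.3653.
γ' = 21.6 − 9.81 = 11.79 kN/m³. Depth below WT = 2.5 m.
σ'_h at WT = K_a γ d_w = 8.549 kPa; at base = 8.549 + K_a γ' × 2.5 = 19.32 kPa.
P₁ (0–1.2 m) = ½×8.549×1.2 = 5.129. P₂ (1.2–3.7 m) = ½(8.549+19.32)×2.5 = 34.83.
P_w = ½ γ_w h₂² = 0.5×9.81×2.5² = 30.66. Total = 5.129+34.83+30.66 = 70.62 kN/m.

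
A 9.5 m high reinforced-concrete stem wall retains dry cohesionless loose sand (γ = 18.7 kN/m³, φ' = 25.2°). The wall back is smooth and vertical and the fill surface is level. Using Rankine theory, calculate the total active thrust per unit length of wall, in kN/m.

340 kN/m

K_a = tan²(45° − φ/2) = 0.4027.
P_a = ½ K_a γ H² = 0.5 × 0.4027 × 18.7 × 9.5² = 339.8 kN/m.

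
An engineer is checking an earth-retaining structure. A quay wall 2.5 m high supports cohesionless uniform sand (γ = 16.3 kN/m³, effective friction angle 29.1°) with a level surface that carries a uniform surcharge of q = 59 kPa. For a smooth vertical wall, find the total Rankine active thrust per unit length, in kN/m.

K_a = tan²(45° − φ/2) = 0.3456.
Soil triangle: ½ K_a γ H² = 0.5×0.3456×16.3×2.5² = 17.60 kN/m.
Surcharge rectangle: K_a q H = 0.3456×59×2.5 = 50.97 kN/m.
Total = 17.60 + 50.97 = 68.58 kN/m.

68.6 kN/m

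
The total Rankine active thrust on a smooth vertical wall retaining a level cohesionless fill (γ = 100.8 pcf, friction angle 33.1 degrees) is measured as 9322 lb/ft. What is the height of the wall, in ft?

K_a = 0.2936. P_a = ½ K_a γ H² ⇒ H = √(2P_a/(K_a γ)).
H = √(2×9322/(0.2936×100.8)) = 25.10 ft.

25.1 ft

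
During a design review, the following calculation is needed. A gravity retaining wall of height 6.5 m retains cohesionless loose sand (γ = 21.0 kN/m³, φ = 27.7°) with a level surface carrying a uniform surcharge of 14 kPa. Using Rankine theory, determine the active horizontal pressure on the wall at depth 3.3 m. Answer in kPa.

K_a = (1 − sin φ)/(1 + sin φ) = 0.3653.
σ_v = γz + q = 21.0 × 3.3 + 14 = 83.30 kPa.
σ_h = K_a σ_v = 0.3653 × 83.30 = 30.43 kPa.

30.4 kPa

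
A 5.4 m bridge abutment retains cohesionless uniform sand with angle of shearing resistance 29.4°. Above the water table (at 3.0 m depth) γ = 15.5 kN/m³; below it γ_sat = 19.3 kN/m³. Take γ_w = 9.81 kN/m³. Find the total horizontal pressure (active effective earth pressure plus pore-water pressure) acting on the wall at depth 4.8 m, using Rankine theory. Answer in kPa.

39.4 kPa

K_a = (1 − sin φ)/(1 + sin φ) = 0.3415.
γ' = 19.3 − 9.81 = 9.490 kN/m³.
Effective vertical stress at 4.8 m: σ'_v = 15.5×3.0 + 9.490×1.80 = 63.58 kPa.
σ'_h = K_a σ'_v = 0.3415 × 63.58 = 21.71 kPa; u = γ_w × 1.80 = 17.66 kPa.
Total σ_h = 21.71 + 17.66 = 39.37 kPa.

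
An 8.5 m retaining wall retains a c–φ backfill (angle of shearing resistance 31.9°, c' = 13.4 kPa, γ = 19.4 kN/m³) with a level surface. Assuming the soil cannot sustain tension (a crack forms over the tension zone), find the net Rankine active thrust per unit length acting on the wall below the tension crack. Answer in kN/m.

K_a = 0.3085; √K_a = 0.5555.
Tension-crack depth z_c = 2c/(γ√K_a) = 2×13.4/(19.4×0.5555) = 2.487 m.
σ_a at base = K_a γ H − 2c√K_a = 0.3085×19.4×8.5 − 2×13.4×0.5555 = 35.99 kPa.
P_a = ½ × 35.99 × (H − z_c) = 0.5×35.99×6.013 = 108.2 kN/m.

108 kN/m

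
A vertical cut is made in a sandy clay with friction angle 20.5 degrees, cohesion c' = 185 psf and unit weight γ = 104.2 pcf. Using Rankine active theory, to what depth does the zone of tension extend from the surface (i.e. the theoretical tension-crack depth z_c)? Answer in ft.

5.12 ft

K_a = tan²(45° − 20.5°/2) = 0.4813; √K_a = 0.6937.
The active pressure is zero where K_a γ z = 2c√K_a, so z_c = 2c/(γ√K_a) = 2×185/(104.2×0.6937) = 5.119 ft.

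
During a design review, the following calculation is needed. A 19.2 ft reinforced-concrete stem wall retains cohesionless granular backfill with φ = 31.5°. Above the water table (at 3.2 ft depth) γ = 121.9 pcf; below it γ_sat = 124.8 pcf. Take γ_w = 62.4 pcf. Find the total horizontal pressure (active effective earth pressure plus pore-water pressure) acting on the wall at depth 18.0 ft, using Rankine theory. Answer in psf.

K_a = (1 − sin φ)/(1 + sin φ) = 0.3136.
γ' = 124.8 − 62.4 = 62.40 pcf.
Effective vertical stress at 18.0 ft: σ'_v = 121.9×3.2 + 62.40×14.8 = 1314 psf.
σ'_h = K_a σ'_v = 0.3136 × 1314 = 412.0 psf; u = γ_w × 14.8 = 923.5 psf.
Total σ_h = 412.0 + 923.5 = 1336 psf.

1340 psf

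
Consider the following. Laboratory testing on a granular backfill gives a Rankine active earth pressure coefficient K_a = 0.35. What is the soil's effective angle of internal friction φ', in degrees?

K_a = tan²(45° − φ/2) ⇒ 45° − φ/2 = arctan(√0.35) = 30.61°.
φ = 2(45° − 30.61°) = 28.78°.

28.8°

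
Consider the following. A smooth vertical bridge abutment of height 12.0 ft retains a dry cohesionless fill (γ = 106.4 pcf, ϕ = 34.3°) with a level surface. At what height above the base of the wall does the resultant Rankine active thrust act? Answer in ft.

4.00 ft

K_a = 0.2792.
The pressure distribution is triangular, so the resultant acts at H/3 above the base = 12.0/3 = 4.000 ft.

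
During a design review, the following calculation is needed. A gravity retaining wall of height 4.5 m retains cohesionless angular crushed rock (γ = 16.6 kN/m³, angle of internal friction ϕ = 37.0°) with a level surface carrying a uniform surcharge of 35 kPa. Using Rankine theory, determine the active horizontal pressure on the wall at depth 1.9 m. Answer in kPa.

K_a = (1 − sin φ)/(1 + sin φ) = 0.2486.
σ_v = γz + q = 16.6 × 1.9 + 35 = 66.54 kPa.
σ_h = K_a σ_v = 0.2486 × 66.54 = 16.54 kPa.

16.5 kPa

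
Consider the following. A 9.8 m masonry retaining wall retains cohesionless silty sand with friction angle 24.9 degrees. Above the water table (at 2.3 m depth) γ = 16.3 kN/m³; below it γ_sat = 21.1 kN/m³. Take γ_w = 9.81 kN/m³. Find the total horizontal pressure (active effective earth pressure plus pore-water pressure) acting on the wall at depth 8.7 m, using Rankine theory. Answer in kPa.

107 kPa

K_a = (1 − sin φ)/(1 + sin φ) = 0.4074.
γ' = 21.1 − 9.81 = 11.29 kN/m³.
Effective vertical stress at 8.7 m: σ'_v = 16.3×2.3 + 11.29×6.40 = 109.7 kPa.
σ'_h = K_a σ'_v = 0.4074 × 109.7 = 44.71 kPa; u = γ_w × 6.40 = 62.78 kPa.
Total σ_h = 44.71 + 62.78 = 107.5 kPa.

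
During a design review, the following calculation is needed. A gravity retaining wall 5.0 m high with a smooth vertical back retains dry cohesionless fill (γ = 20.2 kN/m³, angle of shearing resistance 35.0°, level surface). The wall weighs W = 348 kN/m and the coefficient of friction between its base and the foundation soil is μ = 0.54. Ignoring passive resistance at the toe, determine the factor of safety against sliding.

2.75

K_a = tan²(45° − 35.0°/2) = 0.2710.
P_a = ½K_aγH² = 0.5×0.2710×20.2×5.0² = 68.42 kN/m, acting at H/3 = 1.667 m above the base.
FS_sliding = μW / P_a = 0.54×348 / 68.42 = 2.746.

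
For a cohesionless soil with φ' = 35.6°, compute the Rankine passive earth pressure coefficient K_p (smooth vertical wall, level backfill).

3.79

K_p = (1 + sin φ)/(1 − sin φ) = tan²(45° + 35.6°/2) = 3.786.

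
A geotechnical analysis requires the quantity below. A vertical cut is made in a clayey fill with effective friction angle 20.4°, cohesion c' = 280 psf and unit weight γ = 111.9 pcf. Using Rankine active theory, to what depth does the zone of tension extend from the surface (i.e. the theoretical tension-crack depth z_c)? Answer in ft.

7.20 ft

K_a = tan²(45° − 20.4°/2) = 0.4831; √K_a = 0.6950.
The active pressure is zero where K_a γ z = 2c√K_a, so z_c = 2c/(γ√K_a) = 2×280/(111.9×0.6950) = 7.200 ft.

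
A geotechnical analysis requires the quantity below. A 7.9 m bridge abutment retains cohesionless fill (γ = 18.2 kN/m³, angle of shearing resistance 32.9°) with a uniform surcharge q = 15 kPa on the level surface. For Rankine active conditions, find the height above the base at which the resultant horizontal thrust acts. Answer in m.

2.86 m

K_a = 0.2960.
Triangular part P₁ = ½K_aγH² = 168.1 at H/3 = 2.633 m; rectangular part P₂ = K_a q H = 35.08 at H/2 = 3.950 m.
ȳ = (P₁·2.633 + P₂·3.950)/(P₁+P₂) = 2.861 m.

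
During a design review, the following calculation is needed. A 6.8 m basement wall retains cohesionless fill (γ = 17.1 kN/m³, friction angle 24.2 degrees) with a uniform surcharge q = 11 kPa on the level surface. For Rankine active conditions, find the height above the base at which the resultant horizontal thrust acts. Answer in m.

2.45 m

K_a = 0.4185.
Triangular part P₁ = ½K_aγH² = 165.5 at H/3 = 2.267 m; rectangular part P₂ = K_a q H = 31.31 at H/2 = 3.400 m.
ȳ = (P₁·2.267 + P₂·3.400)/(P₁+P₂) = 2.447 m.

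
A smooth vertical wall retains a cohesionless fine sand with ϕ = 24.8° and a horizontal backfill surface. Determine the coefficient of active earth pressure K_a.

0.409

K_a = tan²(45° − φ/2) = tan²(32.60°) = 0.4090.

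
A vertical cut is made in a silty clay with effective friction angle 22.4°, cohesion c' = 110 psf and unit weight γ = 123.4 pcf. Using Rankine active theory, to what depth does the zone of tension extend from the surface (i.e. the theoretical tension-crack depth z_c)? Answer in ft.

K_a = tan²(45° − 22.4°/2) = 0.4482; √K_a = 0.6694.
The active pressure is zero where K_a γ z = 2c√K_a, so z_c = 2c/(γ√K_a) = 2×110/(123.4×0.6694) = 2.663 ft.

2.66 ft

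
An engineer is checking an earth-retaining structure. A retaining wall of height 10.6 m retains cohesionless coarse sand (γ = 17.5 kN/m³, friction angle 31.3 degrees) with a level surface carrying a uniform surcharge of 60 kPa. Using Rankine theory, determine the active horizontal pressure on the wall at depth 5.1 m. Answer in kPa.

47.2 kPa

K_a = (1 − sin φ)/(1 + sin φ) = 0.3162.
σ_v = γz + q = 17.5 × 5.1 + 60 = 149.2 kPa.
σ_h = K_a σ_v = 0.3162 × 149.2 = 47.19 kPa.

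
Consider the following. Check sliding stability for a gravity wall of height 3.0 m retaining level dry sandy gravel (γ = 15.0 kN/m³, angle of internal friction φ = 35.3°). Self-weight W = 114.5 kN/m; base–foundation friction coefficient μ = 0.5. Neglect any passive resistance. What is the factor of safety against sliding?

K_a = tan²(45° − 35.3°/2) = 0.2675.
P_a = ½K_aγH² = 0.5×0.2675×15.0×3.0² = 18.06 kN/m, acting at H/3 = 1.000 m above the base.
FS_sliding = μW / P_a = 0.5×114.5 / 18.06 = 3.170.

3.17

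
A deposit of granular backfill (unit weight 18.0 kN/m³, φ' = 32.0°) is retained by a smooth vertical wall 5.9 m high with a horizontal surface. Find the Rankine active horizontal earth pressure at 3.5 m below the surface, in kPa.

K_a = (1 − sin φ)/(1 + sin φ) = 0.3073.
σ_h = K_a γ z = 0.3073 × 18.0 × 3.5 = 19.36 kPa.

19.4 kPa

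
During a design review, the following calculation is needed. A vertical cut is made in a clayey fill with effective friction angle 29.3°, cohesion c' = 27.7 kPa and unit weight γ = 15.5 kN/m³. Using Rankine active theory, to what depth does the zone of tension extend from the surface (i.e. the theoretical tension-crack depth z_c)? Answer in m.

6.10 m

K_a = tan²(45° − 29.3°/2) = 0.3428; √K_a = 0.5855.
The active pressure is zero where K_a γ z = 2c√K_a, so z_c = 2c/(γ√K_a) = 2×27.7/(15.5×0.5855) = 6.104 m.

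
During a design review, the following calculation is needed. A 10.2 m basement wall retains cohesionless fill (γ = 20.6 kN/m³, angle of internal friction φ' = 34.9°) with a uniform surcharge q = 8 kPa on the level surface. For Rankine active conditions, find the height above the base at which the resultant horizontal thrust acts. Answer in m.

3.52 m

K_a = 0.2721.
Triangular part P₁ = ½K_aγH² = 291.6 at H/3 = 3.400 m; rectangular part P₂ = K_a q H = 22.21 at H/2 = 5.100 m.
ȳ = (P₁·3.400 + P₂·5.100)/(P₁+P₂) = 3.520 m.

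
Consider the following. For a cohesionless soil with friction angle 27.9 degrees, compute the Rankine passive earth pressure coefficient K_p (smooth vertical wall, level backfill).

2.76

K_p = (1 + sin φ)/(1 − sin φ) = tan²(45° + 27.9°/2) = 2.759.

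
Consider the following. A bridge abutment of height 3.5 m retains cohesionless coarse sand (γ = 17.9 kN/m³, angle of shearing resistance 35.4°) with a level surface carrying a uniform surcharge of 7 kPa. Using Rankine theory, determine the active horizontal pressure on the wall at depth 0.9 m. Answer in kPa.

K_a = (1 − sin φ)/(1 + sin φ) = 0.2664.
σ_v = γz + q = 17.9 × 0.9 + 7 = 23.11 kPa.
σ_h = K_a σ_v = 0.2664 × 23.11 = 6.156 kPa.

6.16 kPa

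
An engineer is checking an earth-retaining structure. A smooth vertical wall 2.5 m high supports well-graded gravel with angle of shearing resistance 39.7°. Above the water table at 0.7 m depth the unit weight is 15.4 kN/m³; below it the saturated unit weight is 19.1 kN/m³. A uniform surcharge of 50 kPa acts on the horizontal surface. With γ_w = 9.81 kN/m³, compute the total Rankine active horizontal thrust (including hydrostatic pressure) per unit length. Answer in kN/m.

K_a = tan²(45° − φ/2) = 0.2204.
γ' = 19.1 − 9.81 = 9.290 kN/m³. h₂ = H − d_w = 1.8 m.
σ'_h: at surface K_a·q = 11.02; at WT K_a(q+γd_w) = 13.40; at base K_a(q+γd_w+γ'h₂) = 17.08 kPa.
P₁ = ½(11.02+13.40)×0.7 = 8.547; P₂ = ½(13.40+17.08)×1.8 = 27.43; P_w = ½γ_w h₂² = 15.89.
Total = 8.547+27.43+15.89 = 51.87 kN/m.

51.9 kN/m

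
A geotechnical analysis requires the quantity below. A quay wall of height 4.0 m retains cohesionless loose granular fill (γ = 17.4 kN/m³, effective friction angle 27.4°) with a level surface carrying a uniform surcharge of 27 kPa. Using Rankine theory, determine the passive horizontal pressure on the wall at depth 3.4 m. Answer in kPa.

K_p = (1 + sin φ)/(1 − sin φ) = 2.705.
σ_v = γz + q = 17.4 × 3.4 + 27 = 86.16 kPa.
σ_h = K_p σ_v = 2.705 × 86.16 = 233.1 kPa.

233 kPa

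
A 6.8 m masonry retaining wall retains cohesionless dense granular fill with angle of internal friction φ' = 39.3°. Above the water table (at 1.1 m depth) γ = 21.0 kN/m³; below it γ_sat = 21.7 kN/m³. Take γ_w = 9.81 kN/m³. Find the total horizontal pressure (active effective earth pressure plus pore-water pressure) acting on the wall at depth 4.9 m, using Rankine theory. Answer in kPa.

K_a = (1 − sin φ)/(1 + sin φ) = 0.2245.
γ' = 21.7 − 9.81 = 11.89 kN/m³.
Effective vertical stress at 4.9 m: σ'_v = 21.0×1.1 + 11.89×3.80 = 68.28 kPa.
σ'_h = K_a σ'_v = 0.2245 × 68.28 = 15.33 kPa; u = γ_w × 3.80 = 37.28 kPa.
Total σ_h = 15.33 + 37.28 = 52.60 kPa.

52.6 kPa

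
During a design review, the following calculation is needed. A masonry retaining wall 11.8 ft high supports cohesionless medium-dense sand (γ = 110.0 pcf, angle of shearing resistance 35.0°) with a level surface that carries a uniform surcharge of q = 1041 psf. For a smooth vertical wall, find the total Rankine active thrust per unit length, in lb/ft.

5400 lb/ft

K_a = tan²(45° − φ/2) = 0.2710.
Soil triangle: ½ K_a γ H² = 0.5×0.2710×110.0×11.8² = 2075 lb/ft.
Surcharge rectangle: K_a q H = 0.2710×1041×11.8 = 3329 lb/ft.
Total = 2075 + 3329 = 5404 lb/ft.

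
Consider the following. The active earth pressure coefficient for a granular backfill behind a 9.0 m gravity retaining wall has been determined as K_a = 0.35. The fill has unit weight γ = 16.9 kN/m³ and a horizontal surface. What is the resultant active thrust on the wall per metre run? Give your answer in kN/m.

P = ½ K_a γ H² = 0.5 × 0.35 × 16.9 × 9.0² = 239.6 kN/m.

240 kN/m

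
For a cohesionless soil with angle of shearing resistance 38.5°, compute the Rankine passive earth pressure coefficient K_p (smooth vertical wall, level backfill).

4.30

K_p = (1 + sin φ)/(1 − sin φ) = tan²(45° + 38.5°/2) = 4.298.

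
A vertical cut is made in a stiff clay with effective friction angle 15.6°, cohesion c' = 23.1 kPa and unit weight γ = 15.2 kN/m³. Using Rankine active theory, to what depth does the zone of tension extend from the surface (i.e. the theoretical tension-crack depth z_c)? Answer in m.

4.00 m

K_a = tan²(45° − 15.6°/2) = 0.5761; √K_a = 0.7590.
The active pressure is zero where K_a γ z = 2c√K_a, so z_c = 2c/(γ√K_a) = 2×23.1/(15.2×0.7590) = 4.004 m.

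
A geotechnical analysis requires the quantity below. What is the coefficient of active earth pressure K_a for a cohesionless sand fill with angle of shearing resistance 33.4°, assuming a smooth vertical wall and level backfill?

0.290

K_a = tan²(45° − φ/2) = tan²(28.30°) = 0.2899.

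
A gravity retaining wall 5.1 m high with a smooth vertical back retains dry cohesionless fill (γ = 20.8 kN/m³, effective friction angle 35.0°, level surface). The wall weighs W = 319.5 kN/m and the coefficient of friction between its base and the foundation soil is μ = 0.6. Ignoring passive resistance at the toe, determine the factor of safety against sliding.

K_a = tan²(45° − 35.0°/2) = 0.2710.
P_a = ½K_aγH² = 0.5×0.2710×20.8×5.1² = 73.30 kN/m, acting at H/3 = 1.700 m above the base.
FS_sliding = μW / P_a = 0.6×319.5 / 73.30 = 2.615.

2.62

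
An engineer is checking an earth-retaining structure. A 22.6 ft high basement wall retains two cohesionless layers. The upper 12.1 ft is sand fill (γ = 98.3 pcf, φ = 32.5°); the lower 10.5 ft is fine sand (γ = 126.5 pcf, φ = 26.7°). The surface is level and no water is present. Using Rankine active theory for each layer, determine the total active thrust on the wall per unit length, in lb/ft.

9560 lb/ft

K_a1 = tan²(45°−32.5°/2) = 0.3010; K_a2 = tan²(45°−26.7°/2) = 0.3800.
Layer 1: σ at base = K_a1 γ₁ h₁ = 358.0 psf; P₁ = ½×358.0×12.1 = 2166.
Layer 2: σ_v at top = γ₁h₁ = 1189; σ_h top = K_a2×1189 = 451.9; σ_h base = K_a2×(1189+126.5×10.5) = 956.6.
P₂ = ½(451.9+956.6)×10.5 = 7395. Total P_a = 2166+7395 = 9561 lb/ft.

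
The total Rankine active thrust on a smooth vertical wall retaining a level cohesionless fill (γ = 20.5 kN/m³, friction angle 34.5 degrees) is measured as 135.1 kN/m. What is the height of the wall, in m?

6.90 m

K_a = 0.2768. P_a = ½ K_a γ H² ⇒ H = √(2P_a/(K_a γ)).
H = √(2×135.1/(0.2768×20.5)) = 6.900 m.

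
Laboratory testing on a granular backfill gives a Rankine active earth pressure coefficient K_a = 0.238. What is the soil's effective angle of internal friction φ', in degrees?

38.0°

K_a = tan²(45° − φ/2) ⇒ 45° − φ/2 = arctan(√0.238) = 26.01°.
φ = 2(45° − 26.01°) = 37.99°.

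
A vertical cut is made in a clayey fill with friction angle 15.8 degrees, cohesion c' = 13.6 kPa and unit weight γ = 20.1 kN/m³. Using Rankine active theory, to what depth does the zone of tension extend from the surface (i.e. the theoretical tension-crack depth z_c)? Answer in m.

1.79 m

K_a = tan²(45° − 15.8°/2) = 0.5720; √K_a = 0.7563.
The active pressure is zero where K_a γ z = 2c√K_a, so z_c = 2c/(γ√K_a) = 2×13.6/(20.1×0.7563) = 1.789 m.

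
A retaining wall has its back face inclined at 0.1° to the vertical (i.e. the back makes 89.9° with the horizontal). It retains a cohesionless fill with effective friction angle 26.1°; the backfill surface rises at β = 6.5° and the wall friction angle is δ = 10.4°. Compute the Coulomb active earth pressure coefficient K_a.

K_a = sin²(α+φ) / [sin²α · sin(α−δ) · (1 + √{sin(φ+δ)sin(φ−β) / (sin(α−δ)sin(α+β))})²].
With α = 89.9°, φ = 26.1°, δ = 10.4°, β = 6.5°: K_a = 0.3898.

0.390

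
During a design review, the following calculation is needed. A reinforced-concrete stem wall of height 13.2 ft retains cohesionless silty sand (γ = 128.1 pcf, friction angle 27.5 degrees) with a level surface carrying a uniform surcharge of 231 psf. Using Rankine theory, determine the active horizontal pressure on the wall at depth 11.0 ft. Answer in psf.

604 psf

K_a = (1 − sin φ)/(1 + sin φ) = 0.3682.
σ_v = γz + q = 128.1 × 11.0 + 231 = 1640 psf.
σ_h = K_a σ_v = 0.3682 × 1640 = 603.9 psf.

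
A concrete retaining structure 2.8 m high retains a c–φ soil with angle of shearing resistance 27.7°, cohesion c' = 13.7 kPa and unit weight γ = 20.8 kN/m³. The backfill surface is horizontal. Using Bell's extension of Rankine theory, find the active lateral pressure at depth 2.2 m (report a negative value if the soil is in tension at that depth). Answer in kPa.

0.156 kPa

K_a = (1 − sin φ)/(1 + sin φ) = 0.3653.
σ_a = K_a γ z − 2c√K_a = 0.3653×20.8×2.2 − 2×13.7×0.6044 = 0.1564 kPa.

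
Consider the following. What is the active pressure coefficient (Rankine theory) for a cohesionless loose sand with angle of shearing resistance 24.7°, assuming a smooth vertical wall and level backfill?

K_a = (1 − sin φ)/(1 + sin φ) = (1 − sin 24.7°)/(1 + sin 24.7°) = 0.4106.

0.411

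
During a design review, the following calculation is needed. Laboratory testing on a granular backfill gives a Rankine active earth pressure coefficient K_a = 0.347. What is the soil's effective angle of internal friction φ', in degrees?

K_a = tan²(45° − φ/2) ⇒ 45° − φ/2 = arctan(√0.347) = 30.50°.
φ = 2(45° − 30.50°) = 29.00°.

29.0°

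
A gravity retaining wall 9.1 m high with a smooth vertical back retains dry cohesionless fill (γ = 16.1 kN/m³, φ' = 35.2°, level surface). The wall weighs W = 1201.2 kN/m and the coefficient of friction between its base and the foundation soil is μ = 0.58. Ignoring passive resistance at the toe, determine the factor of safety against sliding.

K_a = tan²(45° − 35.2°/2) = 0.2687.
P_a = ½K_aγH² = 0.5×0.2687×16.1×9.1² = 179.1 kN/m, acting at H/3 = 3.033 m above the base.
FS_sliding = μW / P_a = 0.58×1201.2 / 179.1 = 3.890.

3.89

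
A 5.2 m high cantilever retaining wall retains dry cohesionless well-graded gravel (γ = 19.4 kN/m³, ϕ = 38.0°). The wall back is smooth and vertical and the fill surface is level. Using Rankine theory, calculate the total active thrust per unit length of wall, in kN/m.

K_a = tan²(45° − φ/2) = 0.2379.
P_a = ½ K_a γ H² = 0.5 × 0.2379 × 19.4 × 5.2² = 62.39 kN/m.

62.4 kN/m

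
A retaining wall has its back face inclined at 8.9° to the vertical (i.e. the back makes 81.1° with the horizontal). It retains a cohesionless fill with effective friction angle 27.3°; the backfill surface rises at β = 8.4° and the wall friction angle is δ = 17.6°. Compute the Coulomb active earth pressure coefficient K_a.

K_a = sin²(α+φ) / [sin²α · sin(α−δ) · (1 + √{sin(φ+δ)sin(φ−β) / (sin(α−δ)sin(α+β))})²].
With α = 81.1°, φ = 27.3°, δ = 17.6°, β = 8.4°: K_a = 0.4548.

0.455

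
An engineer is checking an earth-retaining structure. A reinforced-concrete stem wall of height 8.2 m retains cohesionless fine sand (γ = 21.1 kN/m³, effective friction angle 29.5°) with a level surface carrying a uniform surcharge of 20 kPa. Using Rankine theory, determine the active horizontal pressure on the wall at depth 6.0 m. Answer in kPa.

K_a = (1 − sin φ)/(1 + sin φ) = 0.3401.
σ_v = γz + q = 21.1 × 6.0 + 20 = 146.6 kPa.
σ_h = K_a σ_v = 0.3401 × 146.6 = 49.86 kPa.

49.9 kPa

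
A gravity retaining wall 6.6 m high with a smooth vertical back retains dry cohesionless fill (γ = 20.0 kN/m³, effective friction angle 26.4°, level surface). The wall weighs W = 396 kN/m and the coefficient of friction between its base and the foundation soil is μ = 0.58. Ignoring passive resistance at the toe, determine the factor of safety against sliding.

K_a = tan²(45° − 26.4°/2) = 0.3844.
P_a = ½K_aγH² = 0.5×0.3844×20.0×6.6² = 167.5 kN/m, acting at H/3 = 2.200 m above the base.
FS_sliding = μW / P_a = 0.58×396 / 167.5 = 1.372.

1.37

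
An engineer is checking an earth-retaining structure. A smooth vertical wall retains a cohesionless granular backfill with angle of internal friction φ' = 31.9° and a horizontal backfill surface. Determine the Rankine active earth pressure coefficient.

0.309

K_a = tan²(45° − φ/2) = tan²(29.05°) = 0.3085.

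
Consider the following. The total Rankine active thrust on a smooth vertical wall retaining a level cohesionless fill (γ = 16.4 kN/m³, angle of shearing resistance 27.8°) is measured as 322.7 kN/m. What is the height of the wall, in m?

K_a = 0.3639. P_a = ½ K_a γ H² ⇒ H = √(2P_a/(K_a γ)).
H = √(2×322.7/(0.3639×16.4)) = 10.40 m.

10.4 m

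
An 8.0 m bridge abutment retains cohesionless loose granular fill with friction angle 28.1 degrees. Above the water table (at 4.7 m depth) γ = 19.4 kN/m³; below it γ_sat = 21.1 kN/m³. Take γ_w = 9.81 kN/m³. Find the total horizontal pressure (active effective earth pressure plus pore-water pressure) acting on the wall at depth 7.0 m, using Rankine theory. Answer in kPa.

64.7 kPa

K_a = (1 − sin φ)/(1 + sin φ) = 0.3596.
γ' = 21.1 − 9.81 = 11.29 kN/m³.
Effective vertical stress at 7.0 m: σ'_v = 19.4×4.7 + 11.29×2.30 = 117.1 kPa.
σ'_h = K_a σ'_v = 0.3596 × 117.1 = 42.13 kPa; u = γ_w × 2.30 = 22.56 kPa.
Total σ_h = 42.13 + 22.56 = 64.69 kPa.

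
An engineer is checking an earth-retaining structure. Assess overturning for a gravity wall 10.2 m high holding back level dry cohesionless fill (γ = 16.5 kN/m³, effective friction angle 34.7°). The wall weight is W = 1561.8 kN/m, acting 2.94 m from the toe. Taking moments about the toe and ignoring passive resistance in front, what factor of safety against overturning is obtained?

5.73

K_a = tan²(45° − 34.7°/2) = 0.2745.
P_a = ½K_aγH² = 0.5×0.2745×16.5×10.2² = 235.6 kN/m, acting at H/3 = 3.400 m above the base.
Overturning moment M_o = P_a × H/3 = 235.6 × 3.400 = 801.0.
Resisting moment M_r = W × 2.94 = 1561.8 × 2.94 = 4592.
FS_overturning = M_r/M_o = 4592/801.0 = 5.733.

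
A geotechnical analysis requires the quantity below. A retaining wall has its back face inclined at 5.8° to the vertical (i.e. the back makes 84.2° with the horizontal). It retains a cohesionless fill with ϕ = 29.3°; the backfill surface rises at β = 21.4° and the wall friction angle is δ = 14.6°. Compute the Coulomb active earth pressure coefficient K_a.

K_a = sin²(α+φ) / [sin²α · sin(α−δ) · (1 + √{sin(φ+δ)sin(φ−β) / (sin(α−δ)sin(α+β))})²].
With α = 84.2°, φ = 29.3°, δ = 14.6°, β = 21.4°: K_a = 0.5164.

0.516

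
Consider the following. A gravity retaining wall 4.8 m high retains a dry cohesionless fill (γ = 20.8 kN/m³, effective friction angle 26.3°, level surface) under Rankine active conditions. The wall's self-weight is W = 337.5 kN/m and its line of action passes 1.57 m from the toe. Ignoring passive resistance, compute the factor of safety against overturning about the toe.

K_a = tan²(45° − 26.3°/2) = 0.3859.
P_a = ½K_aγH² = 0.5×0.3859×20.8×4.8² = 92.48 kN/m, acting at H/3 = 1.600 m above the base.
Overturning moment M_o = P_a × H/3 = 92.48 × 1.600 = 148.0.
Resisting moment M_r = W × 1.57 = 337.5 × 1.57 = 529.9.
FS_overturning = M_r/M_o = 529.9/148.0 = 3.581.

3.58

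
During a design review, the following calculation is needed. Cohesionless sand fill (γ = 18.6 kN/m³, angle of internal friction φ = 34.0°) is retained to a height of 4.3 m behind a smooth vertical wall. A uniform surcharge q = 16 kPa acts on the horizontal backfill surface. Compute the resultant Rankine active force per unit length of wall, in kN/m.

K_a = tan²(45° − φ/2) = 0.2827.
Soil triangle: ½ K_a γ H² = 0.5×0.2827×18.6×4.3² = 48.61 kN/m.
Surcharge rectangle: K_a q H = 0.2827×16×4.3 = 19.45 kN/m.
Total = 48.61 + 19.45 = 68.07 kN/m.

68.1 kN/m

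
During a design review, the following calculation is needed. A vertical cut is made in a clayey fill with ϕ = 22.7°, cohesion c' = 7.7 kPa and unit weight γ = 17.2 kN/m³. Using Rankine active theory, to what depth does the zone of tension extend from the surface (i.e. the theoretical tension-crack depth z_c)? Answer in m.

1.35 m

K_a = tan²(45° − 22.7°/2) = 0.4431; √K_a = 0.6657.
The active pressure is zero where K_a γ z = 2c√K_a, so z_c = 2c/(γ√K_a) = 2×7.7/(17.2×0.6657) = 1.345 m.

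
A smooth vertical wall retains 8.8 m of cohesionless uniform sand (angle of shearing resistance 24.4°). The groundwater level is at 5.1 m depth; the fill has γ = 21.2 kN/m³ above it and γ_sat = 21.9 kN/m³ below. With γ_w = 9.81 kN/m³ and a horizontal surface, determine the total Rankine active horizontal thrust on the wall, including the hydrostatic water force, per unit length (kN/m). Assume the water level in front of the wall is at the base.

K_a = tan²(45° − φ/2) = 0.4153.
γ' = 21.9 − 9.81 = 12.09 kN/m³. Depth below WT = 3.7 m.
σ'_h at WT = K_a γ d_w = 44.90 kPa; at base = 44.90 + K_a γ' × 3.7 = 63.48 kPa.
P₁ (0–5.1 m) = ½×44.90×5.1 = 114.5. P₂ (5.1–8.8 m) = ½(44.90+63.48)×3.7 = 200.5.
P_w = ½ γ_w h₂² = 0.5×9.81×3.7² = 67.15. Total = 114.5+200.5+67.15 = 382.2 kN/m.

382 kN/m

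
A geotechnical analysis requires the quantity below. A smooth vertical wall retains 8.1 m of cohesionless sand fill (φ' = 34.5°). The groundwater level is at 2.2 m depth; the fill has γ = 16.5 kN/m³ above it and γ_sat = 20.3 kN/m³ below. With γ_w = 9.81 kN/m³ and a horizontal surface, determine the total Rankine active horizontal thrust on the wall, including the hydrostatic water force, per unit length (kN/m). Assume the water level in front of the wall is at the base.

K_a = tan²(45° − φ/2) = 0.2768.
γ' = 20.3 − 9.81 = 10.49 kN/m³. Depth below WT = 5.9 m.
σ'_h at WT = K_a γ d_w = 10.05 kPa; at base = 10.05 + K_a γ' × 5.9 = 27.18 kPa.
P₁ (0–2.2 m) = ½×10.05×2.2 = 11.05. P₂ (2.2–8.1 m) = ½(10.05+27.18)×5.9 = 109.8.
P_w = ½ γ_w h₂² = 0.5×9.81×5.9² = 170.7. Total = 11.05+109.8+170.7 = 291.6 kN/m.

292 kN/m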